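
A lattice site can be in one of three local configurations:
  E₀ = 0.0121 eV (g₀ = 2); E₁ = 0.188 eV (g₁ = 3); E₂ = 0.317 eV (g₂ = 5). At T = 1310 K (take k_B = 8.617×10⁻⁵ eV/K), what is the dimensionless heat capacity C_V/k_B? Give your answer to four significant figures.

k_BT = 8.617×10⁻⁵ × 1310 K = 0.112883 eV.
Eᵢ/kT = 0.107191, 1.66544, 2.80822.
Z = Σ gᵢe^(−Eᵢ/kT) = 2·e^(−0.107191) + 3·e^(−1.66544) + 5·e^(−2.80822) = 1.79671 + 0.567322 + 0.301561 = 2.66559.
⟨E⟩ = 0.0840308 eV, ⟨E²⟩ = 0.0189894 eV².
C_V/k_B = (⟨E²⟩ − ⟨E⟩²)/(kT)² = (0.0189894 − 0.00706118)/0.0127426 = 0.9361.

0.9361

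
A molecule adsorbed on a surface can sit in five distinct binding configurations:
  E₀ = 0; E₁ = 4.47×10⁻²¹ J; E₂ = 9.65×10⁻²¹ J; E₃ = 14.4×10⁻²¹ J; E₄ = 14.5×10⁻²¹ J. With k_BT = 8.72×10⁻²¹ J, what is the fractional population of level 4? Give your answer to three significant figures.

0.0820

Eᵢ/kT = 0, 0.51261, 1.1067, 1.6514, 1.6628.
Z = Σ e^(−Eᵢ/kT) = e^(−0) + e^(−0.51261) + e^(−1.1067) + e^(−1.6514) + e^(−1.6628) = 1.0000 + 0.59893 + 0.33065 + 0.19178 + 0.18961 = 2.3110.
P₄ = e^(−E₄/kT) / Z = 0.18961/2.3110 = 0.0820.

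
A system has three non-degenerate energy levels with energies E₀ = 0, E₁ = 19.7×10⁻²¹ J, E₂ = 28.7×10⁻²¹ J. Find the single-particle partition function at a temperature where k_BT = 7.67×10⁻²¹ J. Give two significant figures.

Eᵢ/kT = 0, 2.568, 3.742.
Z = Σ e^(−Eᵢ/kT) = e^(−0) + e^(−2.568) + e^(−3.742) = 1.000 + 0.07669 + 0.02371 = 1.100.

Z = 1.1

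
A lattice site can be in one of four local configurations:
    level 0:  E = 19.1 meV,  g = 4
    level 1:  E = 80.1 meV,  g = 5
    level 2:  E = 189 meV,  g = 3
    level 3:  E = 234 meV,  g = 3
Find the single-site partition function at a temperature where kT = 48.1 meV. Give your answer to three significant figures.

Z = 3.72

Eᵢ/kT = 0.39709, 1.6653, 3.9293, 4.8649.
Z = Σ gᵢe^(−Eᵢ/kT) = 4·e^(−0.39709) + 5·e^(−1.6653) + 3·e^(−3.9293) + 3·e^(−4.8649) = 2.6891 + 0.94567 + 0.058972 + 0.023138 = 3.7169.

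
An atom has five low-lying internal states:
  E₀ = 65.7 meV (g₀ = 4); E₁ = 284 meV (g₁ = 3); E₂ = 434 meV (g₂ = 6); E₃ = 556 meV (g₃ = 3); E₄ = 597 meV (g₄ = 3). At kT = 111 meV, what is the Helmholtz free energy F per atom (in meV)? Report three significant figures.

Eᵢ/kT = 0.59189, 2.5586, 3.9099, 5.0090, 5.3784.
Z = Σ gᵢe^(−Eᵢ/kT) = 4·e^(−0.59189) + 3·e^(−2.5586) + 6·e^(−3.9099) + 3·e^(−5.0090) + 3·e^(−5.3784) = 2.2131 + 0.23224 + 0.12026 + 0.020033 + 0.013846 = 2.5995.
F = −kT ln Z = −111 × ln(2.5995) = −111 × 0.95532 = -106 meV.

-106 meV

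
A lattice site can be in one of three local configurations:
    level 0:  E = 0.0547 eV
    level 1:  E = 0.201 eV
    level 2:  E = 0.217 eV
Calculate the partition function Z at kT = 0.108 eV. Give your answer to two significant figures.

Z = 0.89

Eᵢ/kT = 0.5065, 1.861, 2.009.
Z = Σ e^(−Eᵢ/kT) = e^(−0.5065) + e^(−1.861) + e^(−2.009) = 0.6026 + 0.1555 + 0.1341 = 0.8922.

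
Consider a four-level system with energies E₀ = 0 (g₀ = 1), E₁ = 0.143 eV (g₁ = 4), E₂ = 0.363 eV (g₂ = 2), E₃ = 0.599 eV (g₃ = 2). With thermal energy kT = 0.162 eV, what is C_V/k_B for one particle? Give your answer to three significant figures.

Eᵢ/kT = 0, 0.88272, 2.2407, 3.6975.
Z = Σ gᵢe^(−Eᵢ/kT) = 1·e^(−0) + 4·e^(−0.88272) + 2·e^(−2.2407) + 2·e^(−3.6975) = 1.0000 + 1.6546 + 0.21277 + 0.049571 = 2.9169.
⟨E⟩ = 0.11777 eV, ⟨E²⟩ = 0.027309 eV².
C_V/k_B = (⟨E²⟩ − ⟨E⟩²)/(kT)² = (0.027309 − 0.013870)/0.026244 = 0.512.

0.512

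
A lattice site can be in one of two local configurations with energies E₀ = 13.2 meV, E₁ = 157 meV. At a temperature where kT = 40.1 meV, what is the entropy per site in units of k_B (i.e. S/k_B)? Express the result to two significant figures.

Eᵢ/kT = 0.3292, 3.915.
Z = Σ e^(−Eᵢ/kT) = e^(−0.3292) + e^(−3.915) = 0.7195 + 0.01994 = 0.7394.
⟨E⟩ = Σ EᵢPᵢ = 17.08 meV.
S/k_B = ln Z + ⟨E⟩/kT = ln(0.7394) + 17.08/40.1 = -0.3019 + 0.4259 = 0.12.

0.12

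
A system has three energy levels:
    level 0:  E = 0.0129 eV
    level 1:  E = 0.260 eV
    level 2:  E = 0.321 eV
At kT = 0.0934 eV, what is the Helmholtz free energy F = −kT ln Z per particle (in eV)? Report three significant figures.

Eᵢ/kT = 0.13812, 2.7837, 3.4368.
Z = Σ e^(−Eᵢ/kT) = e^(−0.13812) + e^(−2.7837) + e^(−3.4368) = 0.87099 + 0.061809 + 0.032167 = 0.96497.
F = −kT ln Z = −0.0934 × ln(0.96497) = −0.0934 × -0.035658 = 0.00333 eV.

0.00333 eV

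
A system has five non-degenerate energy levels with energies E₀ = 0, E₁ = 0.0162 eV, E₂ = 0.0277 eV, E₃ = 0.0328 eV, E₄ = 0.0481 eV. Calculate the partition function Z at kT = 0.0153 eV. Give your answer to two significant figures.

Z = 1.7

Eᵢ/kT = 0, 1.059, 1.810, 2.144, 3.144.
Z = Σ e^(−Eᵢ/kT) = e^(−0) + e^(−1.059) + e^(−1.810) + e^(−2.144) + e^(−3.144) = 1.000 + 0.3468 + 0.1637 + 0.1172 + 0.04311 = 1.671.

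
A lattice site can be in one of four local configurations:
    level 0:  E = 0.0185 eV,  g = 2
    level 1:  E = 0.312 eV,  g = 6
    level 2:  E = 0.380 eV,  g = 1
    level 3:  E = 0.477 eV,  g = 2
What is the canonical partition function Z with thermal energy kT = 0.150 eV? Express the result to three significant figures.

Eᵢ/kT = 0.12333, 2.0800, 2.5333, 3.1800.
Z = Σ gᵢe^(−Eᵢ/kT) = 2·e^(−0.12333) + 6·e^(−2.0800) + 1·e^(−2.5333) + 2·e^(−3.1800) = 1.7679 + 0.74958 + 0.079397 + 0.083171 = 2.6800.

Z = 2.68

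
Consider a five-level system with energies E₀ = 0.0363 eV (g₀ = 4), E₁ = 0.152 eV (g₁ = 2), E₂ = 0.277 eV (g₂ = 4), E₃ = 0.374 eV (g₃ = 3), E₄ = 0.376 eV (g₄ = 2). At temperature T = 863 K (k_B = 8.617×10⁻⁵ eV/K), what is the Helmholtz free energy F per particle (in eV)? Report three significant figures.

-0.0777 eV

k_BT = 8.617×10⁻⁵ × 863 K = 0.074365 eV.
Eᵢ/kT = 0.48813, 2.0440, 3.7249, 5.0292, 5.0561.
Z = Σ gᵢe^(−Eᵢ/kT) = 4·e^(−0.48813) + 2·e^(−2.0440) + 4·e^(−3.7249) + 3·e^(−5.0292) + 2·e^(−5.0561) = 2.4551 + 0.25902 + 0.096462 + 0.019632 + 0.012741 = 2.8430.
F = −kT ln Z = −0.074365 × ln(2.8430) = −0.074365 × 1.0449 = -0.0777 eV.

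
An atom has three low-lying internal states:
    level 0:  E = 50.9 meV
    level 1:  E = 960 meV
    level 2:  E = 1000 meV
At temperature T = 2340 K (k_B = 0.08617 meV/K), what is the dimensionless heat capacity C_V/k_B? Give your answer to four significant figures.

k_BT = 0.08617 × 2340 K = 201.638 meV.
Eᵢ/kT = 0.252433, 4.76101, 4.95938.
Z = Σ e^(−Eᵢ/kT) = e^(−0.252433) + e^(−4.76101) + e^(−4.95938) = 0.776908 + 0.00855696 + 0.00701728 = 0.792482.
⟨E⟩ = 69.1203 meV, ⟨E²⟩ = 21345.8 meV².
C_V/k_B = (⟨E²⟩ − ⟨E⟩²)/(kT)² = (21345.8 − 4777.62)/40657.9 = 0.4075.

0.4075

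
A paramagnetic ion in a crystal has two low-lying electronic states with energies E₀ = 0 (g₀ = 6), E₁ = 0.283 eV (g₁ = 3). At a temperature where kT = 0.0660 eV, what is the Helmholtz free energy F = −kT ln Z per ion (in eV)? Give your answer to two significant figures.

Eᵢ/kT = 0, 4.288.
Z = Σ gᵢe^(−Eᵢ/kT) = 6·e^(−0) + 3·e^(−4.288) = 6.000 + 0.04120 = 6.041.
F = −kT ln Z = −0.0660 × ln(6.041) = −0.0660 × 1.799 = -0.12 eV.

-0.12 eV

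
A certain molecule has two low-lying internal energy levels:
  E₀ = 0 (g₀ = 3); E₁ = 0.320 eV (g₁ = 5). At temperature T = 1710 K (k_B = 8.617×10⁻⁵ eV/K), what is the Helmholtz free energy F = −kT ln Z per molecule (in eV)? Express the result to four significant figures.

k_BT = 8.617×10⁻⁵ × 1710 K = 0.147351 eV.
Eᵢ/kT = 0, 2.17169.
Z = Σ gᵢe^(−Eᵢ/kT) = 3·e^(−0) + 5·e^(−2.17169) = 3.00000 + 0.569924 = 3.56992.
F = −kT ln Z = −0.147351 × ln(3.56992) = −0.147351 × 1.27254 = -0.1875 eV.

-0.1875 eV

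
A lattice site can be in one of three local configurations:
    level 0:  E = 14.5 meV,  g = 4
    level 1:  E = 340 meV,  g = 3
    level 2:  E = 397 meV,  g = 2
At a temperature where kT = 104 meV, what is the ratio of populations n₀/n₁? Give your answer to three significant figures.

n₀/n₁ = (g₀/g₁) exp[−(E₀−E₁)/kT] = (4/3) × exp(−(-325.5 meV)/(104 meV)) = (4/3) × exp(3.1298) = 30.5.

30.5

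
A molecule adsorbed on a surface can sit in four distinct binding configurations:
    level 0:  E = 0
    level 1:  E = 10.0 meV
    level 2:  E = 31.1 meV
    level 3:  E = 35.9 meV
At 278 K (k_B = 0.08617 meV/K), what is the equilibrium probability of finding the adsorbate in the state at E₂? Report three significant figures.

k_BT = 0.08617 × 278 K = 23.955 meV.
Eᵢ/kT = 0, 0.41745, 1.2983, 1.4986.
Z = Σ e^(−Eᵢ/kT) = e^(−0) + e^(−0.41745) + e^(−1.2983) + e^(−1.4986) = 1.0000 + 0.65872 + 0.27300 + 0.22344 = 2.1552.
P₂ = e^(−E₂/kT) / Z = 0.27300/2.1552 = 0.127.

0.127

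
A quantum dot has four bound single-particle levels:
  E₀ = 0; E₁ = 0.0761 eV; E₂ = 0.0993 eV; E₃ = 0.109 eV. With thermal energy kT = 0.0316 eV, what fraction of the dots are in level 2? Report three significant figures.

0.0371

Eᵢ/kT = 0, 2.4082, 3.1424, 3.4494.
Z = Σ e^(−Eᵢ/kT) = e^(−0) + e^(−2.4082) + e^(−3.1424) + e^(−3.4494) = 1.0000 + 0.089977 + 0.043179 + 0.031765 = 1.1649.
P₂ = e^(−E₂/kT) / Z = 0.043179/1.1649 = 0.0371.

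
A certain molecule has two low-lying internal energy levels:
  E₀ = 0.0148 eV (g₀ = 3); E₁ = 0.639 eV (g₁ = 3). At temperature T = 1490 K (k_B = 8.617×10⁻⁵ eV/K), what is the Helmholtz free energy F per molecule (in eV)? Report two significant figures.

-0.13 eV

k_BT = 8.617×10⁻⁵ × 1490 K = 0.1284 eV.
Eᵢ/kT = 0.1153, 4.977.
Z = Σ gᵢe^(−Eᵢ/kT) = 3·e^(−0.1153) + 3·e^(−4.977) = 2.673 + 0.02068 = 2.694.
F = −kT ln Z = −0.1284 × ln(2.694) = −0.1284 × 0.9910 = -0.13 eV.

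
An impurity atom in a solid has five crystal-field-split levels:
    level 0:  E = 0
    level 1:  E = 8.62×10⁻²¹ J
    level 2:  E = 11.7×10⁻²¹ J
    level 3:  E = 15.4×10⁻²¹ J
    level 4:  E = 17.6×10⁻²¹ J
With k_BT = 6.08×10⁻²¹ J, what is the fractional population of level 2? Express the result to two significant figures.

0.096

Eᵢ/kT = 0, 1.418, 1.924, 2.533, 2.895.
Z = Σ e^(−Eᵢ/kT) = e^(−0) + e^(−1.418) + e^(−1.924) + e^(−2.533) + e^(−2.895) = 1.000 + 0.2422 + 0.1460 + 0.07942 + 0.05530 = 1.523.
P₂ = e^(−E₂/kT) / Z = 0.1460/1.523 = 0.096.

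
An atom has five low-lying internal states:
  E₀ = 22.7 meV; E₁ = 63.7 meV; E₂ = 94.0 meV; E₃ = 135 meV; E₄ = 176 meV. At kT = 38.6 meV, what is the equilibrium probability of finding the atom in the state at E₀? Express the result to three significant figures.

Eᵢ/kT = 0.58808, 1.6503, 2.4352, 3.4974, 4.5596.
Z = Σ e^(−Eᵢ/kT) = e^(−0.58808) + e^(−1.6503) + e^(−2.4352) + e^(−3.4974) + e^(−4.5596) = 0.55539 + 0.19199 + 0.087580 + 0.030276 + 0.010466 = 0.87570.
P₀ = e^(−E₀/kT) / Z = 0.55539/0.87570 = 0.634.

0.634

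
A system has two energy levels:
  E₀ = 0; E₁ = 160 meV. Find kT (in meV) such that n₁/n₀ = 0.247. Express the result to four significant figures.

114.4 meV

n₁/n₀ = exp[−(E₁−E₀)/kT] = 0.247.
⇒ (E₁−E₀)/kT = ln(1/0.247) = ln(4.04858) = 1.39837.
kT = 160 meV / 1.39837 = 114.4 meV.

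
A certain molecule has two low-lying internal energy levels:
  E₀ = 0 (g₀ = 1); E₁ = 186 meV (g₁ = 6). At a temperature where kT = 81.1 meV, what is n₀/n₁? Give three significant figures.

n₀/n₁ = (g₀/g₁) exp[−(E₀−E₁)/kT] = (1/6) × exp(−(-186 meV)/(81.1 meV)) = (1/6) × exp(2.2935) = 1.65.

1.65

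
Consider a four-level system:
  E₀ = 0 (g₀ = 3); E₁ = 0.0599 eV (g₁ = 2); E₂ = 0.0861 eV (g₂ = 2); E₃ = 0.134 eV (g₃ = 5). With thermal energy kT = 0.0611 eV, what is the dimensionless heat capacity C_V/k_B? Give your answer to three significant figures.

Eᵢ/kT = 0, 0.98036, 1.4092, 2.1931.
Z = Σ gᵢe^(−Eᵢ/kT) = 3·e^(−0) + 2·e^(−0.98036) + 2·e^(−1.4092) + 5·e^(−2.1931) = 3.0000 + 0.75035 + 0.48868 + 0.55785 = 4.7969.
⟨E⟩ = 0.033725 eV, ⟨E²⟩ = 0.0034046 eV².
C_V/k_B = (⟨E²⟩ − ⟨E⟩²)/(kT)² = (0.0034046 − 0.0011374)/0.0037332 = 0.607.

0.607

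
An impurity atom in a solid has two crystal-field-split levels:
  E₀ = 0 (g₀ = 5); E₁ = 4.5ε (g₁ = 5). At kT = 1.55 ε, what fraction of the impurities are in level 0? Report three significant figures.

0.948

Eᵢ/kT = 0, 2.9032.
Z = Σ gᵢe^(−Eᵢ/kT) = 5·e^(−0) + 5·e^(−2.9032) = 5.0000 + 0.27424 = 5.2742.
P₀ = g₀ e^(−E₀/kT) / Z = 5.0000/5.2742 = 0.948.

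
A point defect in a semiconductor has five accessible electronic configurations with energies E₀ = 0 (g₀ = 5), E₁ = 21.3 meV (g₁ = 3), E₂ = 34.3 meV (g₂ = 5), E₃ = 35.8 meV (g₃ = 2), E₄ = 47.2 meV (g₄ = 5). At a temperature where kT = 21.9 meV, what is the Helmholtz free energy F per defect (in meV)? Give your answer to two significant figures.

Eᵢ/kT = 0, 0.9726, 1.566, 1.635, 2.155.
Z = Σ gᵢe^(−Eᵢ/kT) = 5·e^(−0) + 3·e^(−0.9726) + 5·e^(−1.566) + 2·e^(−1.635) + 5·e^(−2.155) = 5.000 + 1.134 + 1.044 + 0.3899 + 0.5795 = 8.147.
F = −kT ln Z = −21.9 × ln(8.147) = −21.9 × 2.098 = -46 meV.

-46 meV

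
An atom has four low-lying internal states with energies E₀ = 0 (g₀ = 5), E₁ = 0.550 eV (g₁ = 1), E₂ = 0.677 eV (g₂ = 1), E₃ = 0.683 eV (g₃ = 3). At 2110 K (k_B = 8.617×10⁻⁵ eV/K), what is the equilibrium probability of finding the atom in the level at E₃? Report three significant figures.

k_BT = 8.617×10⁻⁵ × 2110 K = 0.18182 eV.
Eᵢ/kT = 0, 3.0250, 3.7235, 3.7565.
Z = Σ gᵢe^(−Eᵢ/kT) = 5·e^(−0) + 1·e^(−3.0250) + 1·e^(−3.7235) + 3·e^(−3.7565) = 5.0000 + 0.048558 + 0.024149 + 0.070096 = 5.1428.
P₃ = g₃ e^(−E₃/kT) / Z = 0.070096/5.1428 = 0.0136.

0.0136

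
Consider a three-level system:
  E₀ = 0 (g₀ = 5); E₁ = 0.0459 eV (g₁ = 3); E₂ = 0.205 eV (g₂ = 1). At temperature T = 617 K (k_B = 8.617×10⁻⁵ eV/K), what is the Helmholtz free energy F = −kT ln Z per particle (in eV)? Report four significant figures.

-0.09774 eV

k_BT = 8.617×10⁻⁵ × 617 K = 0.0531669 eV.
Eᵢ/kT = 0, 0.863319, 3.85578.
Z = Σ gᵢe^(−Eᵢ/kT) = 5·e^(−0) + 3·e^(−0.863319) + 1·e^(−3.85578) = 5.00000 + 1.26528 + 0.0211571 = 6.28644.
F = −kT ln Z = −0.0531669 × ln(6.28644) = −0.0531669 × 1.83839 = -0.09774 eV.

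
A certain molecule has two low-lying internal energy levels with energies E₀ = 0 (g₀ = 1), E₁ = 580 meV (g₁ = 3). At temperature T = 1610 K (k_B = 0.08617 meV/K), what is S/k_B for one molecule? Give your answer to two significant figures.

k_BT = 0.08617 × 1610 K = 138.7 meV.
Eᵢ/kT = 0, 4.182.
Z = Σ gᵢe^(−Eᵢ/kT) = 1·e^(−0) + 3·e^(−4.182) = 1.000 + 0.04580 = 1.046.
⟨E⟩ = Σ EᵢPᵢ = 25.40 meV.
S/k_B = ln Z + ⟨E⟩/kT = ln(1.046) + 25.40/138.7 = 0.04497 + 0.1831 = 0.23.

0.23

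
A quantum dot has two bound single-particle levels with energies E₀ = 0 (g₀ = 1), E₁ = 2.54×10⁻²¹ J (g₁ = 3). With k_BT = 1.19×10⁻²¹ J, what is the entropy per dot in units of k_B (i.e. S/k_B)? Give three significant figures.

Eᵢ/kT = 0, 2.1345.
Z = Σ gᵢe^(−Eᵢ/kT) = 1·e^(−0) + 3·e^(−2.1345) = 1.0000 + 0.35491 = 1.3549.
⟨E⟩ = Σ EᵢPᵢ = 0.66534 ×10⁻²¹ J.
S/k_B = ln Z + ⟨E⟩/kT = ln(1.3549) + 0.66534/1.19 = 0.30373 + 0.55911 = 0.863.

0.863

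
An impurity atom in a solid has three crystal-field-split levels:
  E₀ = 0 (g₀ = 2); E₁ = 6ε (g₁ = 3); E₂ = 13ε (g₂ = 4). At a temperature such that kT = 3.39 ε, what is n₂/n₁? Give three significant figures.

0.169

n₂/n₁ = (g₂/g₁) exp[−(E₂−E₁)/kT] = (4/3) × exp(−(7ε)/(3.39ε)) = (4/3) × exp(-2.0649) = 0.169.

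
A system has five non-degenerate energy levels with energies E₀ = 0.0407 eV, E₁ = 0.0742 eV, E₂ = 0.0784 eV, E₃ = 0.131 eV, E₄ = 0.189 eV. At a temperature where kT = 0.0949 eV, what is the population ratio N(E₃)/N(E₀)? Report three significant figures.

n₃/n₀ = exp[−(E₃−E₀)/kT] = exp(−(0.0903 eV)/(0.0949 eV)) = exp(-0.95153) = 0.386.

0.386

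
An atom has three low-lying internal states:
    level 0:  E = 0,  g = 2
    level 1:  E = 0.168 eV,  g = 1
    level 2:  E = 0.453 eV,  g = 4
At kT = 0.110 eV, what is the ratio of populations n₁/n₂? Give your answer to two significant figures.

3.3

n₁/n₂ = (g₁/g₂) exp[−(E₁−E₂)/kT] = (1/4) × exp(−(-0.285 eV)/(0.110 eV)) = (1/4) × exp(2.591) = 3.3.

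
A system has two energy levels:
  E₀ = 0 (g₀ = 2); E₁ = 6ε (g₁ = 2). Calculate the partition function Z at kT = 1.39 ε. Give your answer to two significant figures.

Z = 2.0

Eᵢ/kT = 0, 4.317.
Z = Σ gᵢe^(−Eᵢ/kT) = 2·e^(−0) + 2·e^(−4.317) = 2.000 + 0.02668 = 2.027.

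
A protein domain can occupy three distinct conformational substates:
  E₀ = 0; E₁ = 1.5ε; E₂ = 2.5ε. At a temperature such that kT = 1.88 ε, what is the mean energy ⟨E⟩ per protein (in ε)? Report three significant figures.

Eᵢ/kT = 0, 0.79787, 1.3298.
Z = Σ e^(−Eᵢ/kT) = e^(−0) + e^(−0.79787) + e^(−1.3298) = 1.0000 + 0.45029 + 0.26453 = 1.7148.
⟨E⟩ = Σ Eᵢ e^(−Eᵢ/kT) / Z = (0·1.0000 + 1.5·0.45029 + 2.5·0.26453) / 1.7148 = 0.780 ε.

0.780 ε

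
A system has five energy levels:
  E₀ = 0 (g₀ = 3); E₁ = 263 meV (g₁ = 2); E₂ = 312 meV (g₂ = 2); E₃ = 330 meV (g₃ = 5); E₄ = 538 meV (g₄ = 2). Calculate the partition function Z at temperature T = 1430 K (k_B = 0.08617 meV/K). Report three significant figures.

Z = 3.76

k_BT = 0.08617 × 1430 K = 123.22 meV.
Eᵢ/kT = 0, 2.1344, 2.5321, 2.6781, 4.3662.
Z = Σ gᵢe^(−Eᵢ/kT) = 3·e^(−0) + 2·e^(−2.1344) + 2·e^(−2.5321) + 5·e^(−2.6781) + 2·e^(−4.3662) = 3.0000 + 0.23663 + 0.15898 + 0.34347 + 0.025399 = 3.7645.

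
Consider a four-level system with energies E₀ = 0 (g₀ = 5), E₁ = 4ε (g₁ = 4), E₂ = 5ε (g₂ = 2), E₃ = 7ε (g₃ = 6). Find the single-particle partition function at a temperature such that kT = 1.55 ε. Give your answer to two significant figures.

Z = 5.4

Eᵢ/kT = 0, 2.581, 3.226, 4.516.
Z = Σ gᵢe^(−Eᵢ/kT) = 5·e^(−0) + 4·e^(−2.581) + 2·e^(−3.226) + 6·e^(−4.516) = 5.000 + 0.3028 + 0.07943 + 0.06560 = 5.448.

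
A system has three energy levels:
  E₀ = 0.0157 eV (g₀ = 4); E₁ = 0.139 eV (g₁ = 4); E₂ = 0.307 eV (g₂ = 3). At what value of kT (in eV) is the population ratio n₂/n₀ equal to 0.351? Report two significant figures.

0.38 eV

n₂/n₀ = (g₂/g₀) exp[−(E₂−E₀)/kT] = 0.351.
⇒ (E₂−E₀)/kT = ln((3/4)/0.351) = ln(2.137) = 0.7594.
kT = 0.2913 eV / 0.7594 = 0.38 eV.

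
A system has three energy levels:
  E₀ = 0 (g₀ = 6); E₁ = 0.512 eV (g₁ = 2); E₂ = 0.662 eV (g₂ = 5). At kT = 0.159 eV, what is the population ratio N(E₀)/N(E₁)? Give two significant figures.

n₀/n₁ = (g₀/g₁) exp[−(E₀−E₁)/kT] = (6/2) × exp(−(-0.512 eV)/(0.159 eV)) = (6/2) × exp(3.220) = 75.

75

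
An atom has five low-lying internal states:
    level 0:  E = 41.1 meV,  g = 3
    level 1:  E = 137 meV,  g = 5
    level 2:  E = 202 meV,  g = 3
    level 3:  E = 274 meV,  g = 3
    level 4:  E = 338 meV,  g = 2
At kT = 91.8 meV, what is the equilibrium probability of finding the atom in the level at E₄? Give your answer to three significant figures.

0.0141

Eᵢ/kT = 0.44771, 1.4924, 2.2004, 2.9847, 3.6819.
Z = Σ gᵢe^(−Eᵢ/kT) = 3·e^(−0.44771) + 5·e^(−1.4924) + 3·e^(−2.2004) + 3·e^(−2.9847) + 2·e^(−3.6819) = 1.9173 + 1.1242 + 0.33228 + 0.15166 + 0.050350 = 3.5758.
P₄ = g₄ e^(−E₄/kT) / Z = 0.050350/3.5758 = 0.0141.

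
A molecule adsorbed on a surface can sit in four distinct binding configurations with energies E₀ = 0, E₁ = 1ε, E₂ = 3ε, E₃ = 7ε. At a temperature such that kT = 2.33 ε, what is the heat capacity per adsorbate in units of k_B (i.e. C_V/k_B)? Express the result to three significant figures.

0.361

Eᵢ/kT = 0, 0.42918, 1.2876, 3.0043.
Z = Σ e^(−Eᵢ/kT) = e^(−0) + e^(−0.42918) + e^(−1.2876) + e^(−3.0043) = 1.0000 + 0.65104 + 0.27593 + 0.049573 = 1.9765.
⟨E⟩ = 0.92377 ε, ⟨E²⟩ = 2.8148 ε².
C_V/k_B = (⟨E²⟩ − ⟨E⟩²)/(kT)² = (2.8148 − 0.85335)/5.4289 = 0.361.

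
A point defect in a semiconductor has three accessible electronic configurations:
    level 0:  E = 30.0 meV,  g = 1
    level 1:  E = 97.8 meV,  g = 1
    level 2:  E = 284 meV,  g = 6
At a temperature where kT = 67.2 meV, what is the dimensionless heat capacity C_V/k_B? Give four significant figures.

1.203

Eᵢ/kT = 0.446429, 1.45536, 4.22619.
Z = Σ gᵢe^(−Eᵢ/kT) = 1·e^(−0.446429) + 1·e^(−1.45536) + 6·e^(−4.22619) = 0.639909 + 0.233316 + 0.0876476 = 0.960873.
⟨E⟩ = 69.6320 meV, ⟨E²⟩ = 10279.0 meV².
C_V/k_B = (⟨E²⟩ − ⟨E⟩²)/(kT)² = (10279.0 − 4848.62)/4515.84 = 1.203.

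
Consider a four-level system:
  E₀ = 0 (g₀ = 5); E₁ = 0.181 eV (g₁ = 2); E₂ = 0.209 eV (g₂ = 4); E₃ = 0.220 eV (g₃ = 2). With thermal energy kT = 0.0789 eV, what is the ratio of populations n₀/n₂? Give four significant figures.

17.67

n₀/n₂ = (g₀/g₂) exp[−(E₀−E₂)/kT] = (5/4) × exp(−(-0.209 eV)/(0.0789 eV)) = (5/4) × exp(2.64892) = 17.67.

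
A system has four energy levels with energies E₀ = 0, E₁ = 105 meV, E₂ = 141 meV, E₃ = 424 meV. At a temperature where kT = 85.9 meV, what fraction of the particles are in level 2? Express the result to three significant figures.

Eᵢ/kT = 0, 1.2224, 1.6414, 4.9360.
Z = Σ e^(−Eᵢ/kT) = e^(−0) + e^(−1.2224) + e^(−1.6414) + e^(−4.9360) = 1.0000 + 0.29452 + 0.19371 + 0.0071833 = 1.4954.
P₂ = e^(−E₂/kT) / Z = 0.19371/1.4954 = 0.130.

0.130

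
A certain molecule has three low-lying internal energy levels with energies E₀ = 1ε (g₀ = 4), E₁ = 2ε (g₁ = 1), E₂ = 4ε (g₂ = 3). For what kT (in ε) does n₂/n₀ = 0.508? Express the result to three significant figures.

n₂/n₀ = (g₂/g₀) exp[−(E₂−E₀)/kT] = 0.508.
⇒ (E₂−E₀)/kT = ln((3/4)/0.508) = ln(1.4764) = 0.38961.
kT = 3ε / 0.38961 = 7.70 ε.

7.70 ε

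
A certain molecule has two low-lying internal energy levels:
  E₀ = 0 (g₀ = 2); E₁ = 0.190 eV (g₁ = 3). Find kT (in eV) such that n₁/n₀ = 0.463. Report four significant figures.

0.1616 eV

n₁/n₀ = (g₁/g₀) exp[−(E₁−E₀)/kT] = 0.463.
⇒ (E₁−E₀)/kT = ln((3/2)/0.463) = ln(3.23974) = 1.17549.
kT = 0.190 eV / 1.17549 = 0.1616 eV.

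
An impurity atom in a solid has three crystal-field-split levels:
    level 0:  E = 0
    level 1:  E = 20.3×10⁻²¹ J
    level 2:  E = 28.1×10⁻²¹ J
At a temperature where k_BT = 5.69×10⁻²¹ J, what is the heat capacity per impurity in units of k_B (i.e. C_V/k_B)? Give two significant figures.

Eᵢ/kT = 0, 3.568, 4.938.
Z = Σ e^(−Eᵢ/kT) = e^(−0) + e^(−3.568) + e^(−4.938) = 1.000 + 0.02821 + 0.007169 = 1.035.
⟨E⟩ = 0.7479, ⟨E²⟩ = 16.70.
C_V/k_B = (⟨E²⟩ − ⟨E⟩²)/(kT)² = (16.70 − 0.5594)/32.38 = 0.50.

0.50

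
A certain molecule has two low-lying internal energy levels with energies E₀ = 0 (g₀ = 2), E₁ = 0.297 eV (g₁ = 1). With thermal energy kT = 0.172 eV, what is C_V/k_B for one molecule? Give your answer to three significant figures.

Eᵢ/kT = 0, 1.7267.
Z = Σ gᵢe^(−Eᵢ/kT) = 2·e^(−0) + 1·e^(−1.7267) = 2.0000 + 0.17787 = 2.1779.
⟨E⟩ = 0.024256 eV, ⟨E²⟩ = 0.0072041 eV².
C_V/k_B = (⟨E²⟩ − ⟨E⟩²)/(kT)² = (0.0072041 − 0.00058835)/0.029584 = 0.224.

0.224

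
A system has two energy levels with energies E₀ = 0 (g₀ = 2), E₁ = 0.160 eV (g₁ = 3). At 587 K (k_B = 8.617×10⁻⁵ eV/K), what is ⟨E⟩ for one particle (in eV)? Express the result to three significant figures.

0.00954 eV

k_BT = 8.617×10⁻⁵ × 587 K = 0.050582 eV.
Eᵢ/kT = 0, 3.1632.
Z = Σ gᵢe^(−Eᵢ/kT) = 2·e^(−0) + 3·e^(−3.1632) = 2.0000 + 0.12687 = 2.1269.
⟨E⟩ = Σ Eᵢ gᵢe^(−Eᵢ/kT) / Z = (0·2.0000 + 0.160·0.12687) / 2.1269 = 0.00954 eV.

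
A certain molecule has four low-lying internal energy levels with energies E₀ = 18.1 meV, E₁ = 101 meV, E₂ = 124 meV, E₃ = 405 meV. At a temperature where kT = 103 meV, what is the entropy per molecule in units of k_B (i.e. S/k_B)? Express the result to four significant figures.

Eᵢ/kT = 0.175728, 0.980583, 1.20388, 3.93204.
Z = Σ e^(−Eᵢ/kT) = e^(−0.175728) + e^(−0.980583) + e^(−1.20388) + e^(−3.93204) = 0.838846 + 0.375092 + 0.300028 + 0.0196036 = 1.53357.
⟨E⟩ = Σ EᵢPᵢ = 64.0403 meV.
S/k_B = ln Z + ⟨E⟩/kT = ln(1.53357) + 64.0403/103 = 0.427598 + 0.621750 = 1.049.

1.049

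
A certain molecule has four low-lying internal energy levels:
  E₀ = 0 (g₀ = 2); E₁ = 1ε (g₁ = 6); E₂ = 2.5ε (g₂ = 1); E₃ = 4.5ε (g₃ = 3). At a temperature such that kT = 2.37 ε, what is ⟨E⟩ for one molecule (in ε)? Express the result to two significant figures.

1.0 ε

Eᵢ/kT = 0, 0.4219, 1.055, 1.899.
Z = Σ gᵢe^(−Eᵢ/kT) = 2·e^(−0) + 6·e^(−0.4219) + 1·e^(−1.055) + 3·e^(−1.899) = 2.000 + 3.935 + 0.3482 + 0.4492 = 6.732.
⟨E⟩ = Σ Eᵢ gᵢe^(−Eᵢ/kT) / Z = (0·2.000 + 1·3.935 + 2.5·0.3482 + 4.5·0.4492) / 6.732 = 1.0 ε.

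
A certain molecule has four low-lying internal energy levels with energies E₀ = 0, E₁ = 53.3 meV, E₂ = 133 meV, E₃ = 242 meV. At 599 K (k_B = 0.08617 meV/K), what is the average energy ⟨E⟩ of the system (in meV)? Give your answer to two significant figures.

22 meV

k_BT = 0.08617 × 599 K = 51.62 meV.
Eᵢ/kT = 0, 1.033, 2.577, 4.688.
Z = Σ e^(−Eᵢ/kT) = e^(−0) + e^(−1.033) + e^(−2.577) + e^(−4.688) = 1.000 + 0.3559 + 0.07600 + 0.009205 = 1.441.
⟨E⟩ = Σ Eᵢ e^(−Eᵢ/kT) / Z = (0·1.000 + 53.3·0.3559 + 133·0.07600 + 242·0.009205) / 1.441 = 22 meV.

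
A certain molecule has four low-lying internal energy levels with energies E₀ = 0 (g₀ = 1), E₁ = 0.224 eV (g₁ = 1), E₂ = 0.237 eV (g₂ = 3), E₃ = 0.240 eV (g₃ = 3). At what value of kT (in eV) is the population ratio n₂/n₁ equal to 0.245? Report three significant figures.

0.00519 eV

n₂/n₁ = (g₂/g₁) exp[−(E₂−E₁)/kT] = 0.245.
⇒ (E₂−E₁)/kT = ln((3/1)/0.245) = ln(12.245) = 2.5051.
kT = 0.013 eV / 2.5051 = 0.00519 eV.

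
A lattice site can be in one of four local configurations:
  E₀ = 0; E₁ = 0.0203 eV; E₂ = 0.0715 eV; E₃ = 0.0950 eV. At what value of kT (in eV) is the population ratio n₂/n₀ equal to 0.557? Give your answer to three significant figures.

n₂/n₀ = exp[−(E₂−E₀)/kT] = 0.557.
⇒ (E₂−E₀)/kT = ln(1/0.557) = ln(1.7953) = 0.58517.
kT = 0.0715 eV / 0.58517 = 0.122 eV.

0.122 eV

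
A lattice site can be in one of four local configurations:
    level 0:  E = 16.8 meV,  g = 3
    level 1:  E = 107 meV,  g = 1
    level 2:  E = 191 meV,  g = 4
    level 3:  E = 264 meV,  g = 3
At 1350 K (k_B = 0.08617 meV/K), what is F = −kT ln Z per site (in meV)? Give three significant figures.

-164 meV

k_BT = 0.08617 × 1350 K = 116.33 meV.
Eᵢ/kT = 0.14442, 0.91980, 1.6419, 2.2694.
Z = Σ gᵢe^(−Eᵢ/kT) = 3·e^(−0.14442) + 1·e^(−0.91980) + 4·e^(−1.6419) + 3·e^(−2.2694) = 2.5966 + 0.39860 + 0.77445 + 0.31012 = 4.0798.
F = −kT ln Z = −116.33 × ln(4.0798) = −116.33 × 1.4060 = -164 meV.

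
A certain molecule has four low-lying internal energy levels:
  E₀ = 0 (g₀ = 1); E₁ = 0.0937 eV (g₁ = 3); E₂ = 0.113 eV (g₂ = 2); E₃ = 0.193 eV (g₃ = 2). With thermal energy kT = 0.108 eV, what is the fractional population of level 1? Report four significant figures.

0.3821

Eᵢ/kT = 0, 0.867593, 1.04630, 1.78704.
Z = Σ gᵢe^(−Eᵢ/kT) = 1·e^(−0) + 3·e^(−0.867593) + 2·e^(−1.04630) + 2·e^(−1.78704) = 1.00000 + 1.25988 + 0.702470 + 0.334910 = 3.29726.
P₁ = g₁ e^(−E₁/kT) / Z = 1.25988/3.29726 = 0.3821.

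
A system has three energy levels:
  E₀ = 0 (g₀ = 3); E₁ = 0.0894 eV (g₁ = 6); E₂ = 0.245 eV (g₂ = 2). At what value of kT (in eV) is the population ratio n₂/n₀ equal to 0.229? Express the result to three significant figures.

n₂/n₀ = (g₂/g₀) exp[−(E₂−E₀)/kT] = 0.229.
⇒ (E₂−E₀)/kT = ln((2/3)/0.229) = ln(2.9112) = 1.0686.
kT = 0.245 eV / 1.0686 = 0.229 eV.

0.229 eV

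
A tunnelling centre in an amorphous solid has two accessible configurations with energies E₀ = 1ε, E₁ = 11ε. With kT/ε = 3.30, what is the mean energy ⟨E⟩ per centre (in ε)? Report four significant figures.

Eᵢ/kT = 0.303030, 3.33333.
Z = Σ e^(−Eᵢ/kT) = e^(−0.303030) + e^(−3.33333) = 0.738577 + 0.0356741 = 0.774251.
⟨E⟩ = Σ Eᵢ e^(−Eᵢ/kT) / Z = (1·0.738577 + 11·0.0356741) / 0.774251 = 1.461 ε.

1.461 ε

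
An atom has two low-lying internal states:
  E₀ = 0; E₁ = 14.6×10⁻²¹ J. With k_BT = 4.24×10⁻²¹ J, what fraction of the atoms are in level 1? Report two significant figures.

Eᵢ/kT = 0, 3.443.
Z = Σ e^(−Eᵢ/kT) = e^(−0) + e^(−3.443) = 1.000 + 0.03197 = 1.032.
P₁ = e^(−E₁/kT) / Z = 0.03197/1.032 = 0.031.

0.031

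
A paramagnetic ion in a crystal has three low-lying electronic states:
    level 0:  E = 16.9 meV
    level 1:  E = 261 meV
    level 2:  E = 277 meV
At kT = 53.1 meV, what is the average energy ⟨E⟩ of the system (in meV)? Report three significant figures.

21.2 meV

Eᵢ/kT = 0.31827, 4.9153, 5.2166.
Z = Σ e^(−Eᵢ/kT) = e^(−0.31827) + e^(−4.9153) + e^(−5.2166) = 0.72741 + 0.0073335 + 0.0054257 = 0.74017.
⟨E⟩ = Σ Eᵢ e^(−Eᵢ/kT) / Z = (16.9·0.72741 + 261·0.0073335 + 277·0.0054257) / 0.74017 = 21.2 meV.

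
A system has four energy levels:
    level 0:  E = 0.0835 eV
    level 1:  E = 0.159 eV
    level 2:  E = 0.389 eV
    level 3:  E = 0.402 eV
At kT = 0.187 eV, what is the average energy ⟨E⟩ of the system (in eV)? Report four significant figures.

0.1657 eV

Eᵢ/kT = 0.446524, 0.850267, 2.08021, 2.14973.
Z = Σ e^(−Eᵢ/kT) = e^(−0.446524) + e^(−0.850267) + e^(−2.08021) + e^(−2.14973) = 0.639848 + 0.427301 + 0.124904 + 0.116516 = 1.30857.
⟨E⟩ = Σ Eᵢ e^(−Eᵢ/kT) / Z = (0.0835·0.639848 + 0.159·0.427301 + 0.389·0.124904 + 0.402·0.116516) / 1.30857 = 0.1657 eV.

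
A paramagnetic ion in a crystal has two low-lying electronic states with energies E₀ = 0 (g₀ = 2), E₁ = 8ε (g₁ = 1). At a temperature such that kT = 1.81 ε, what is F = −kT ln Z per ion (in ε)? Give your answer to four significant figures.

Eᵢ/kT = 0, 4.41989.
Z = Σ gᵢe^(−Eᵢ/kT) = 2·e^(−0) + 1·e^(−4.41989) = 2.00000 + 0.0120356 = 2.01204.
F = −kT ln Z = −1.81 × ln(2.01204) = −1.81 × 0.699149 = -1.265 ε.

-1.265 ε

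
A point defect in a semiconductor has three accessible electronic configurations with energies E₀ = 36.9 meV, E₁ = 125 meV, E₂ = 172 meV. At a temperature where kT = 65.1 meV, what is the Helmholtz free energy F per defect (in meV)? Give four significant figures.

15.75 meV

Eᵢ/kT = 0.566820, 1.92012, 2.64209.
Z = Σ e^(−Eᵢ/kT) = e^(−0.566820) + e^(−1.92012) + e^(−2.64209) = 0.567327 + 0.146589 + 0.0712123 = 0.785128.
F = −kT ln Z = −65.1 × ln(0.785128) = −65.1 × -0.241909 = 15.75 meV.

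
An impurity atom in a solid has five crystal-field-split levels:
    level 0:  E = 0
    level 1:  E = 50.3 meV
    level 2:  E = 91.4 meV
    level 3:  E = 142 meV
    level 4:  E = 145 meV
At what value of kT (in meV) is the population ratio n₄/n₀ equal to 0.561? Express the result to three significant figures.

n₄/n₀ = exp[−(E₄−E₀)/kT] = 0.561.
⇒ (E₄−E₀)/kT = ln(1/0.561) = ln(1.7825) = 0.57802.
kT = 145 meV / 0.57802 = 251 meV.

251 meV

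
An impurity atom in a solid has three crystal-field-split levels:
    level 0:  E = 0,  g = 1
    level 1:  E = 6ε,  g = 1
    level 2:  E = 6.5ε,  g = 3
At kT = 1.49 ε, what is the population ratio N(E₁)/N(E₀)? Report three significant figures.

0.0178

n₁/n₀ = (g₁/g₀) exp[−(E₁−E₀)/kT] = (1/1) × exp(−(6ε)/(1.49ε)) = (1/1) × exp(-4.0268) = 0.0178.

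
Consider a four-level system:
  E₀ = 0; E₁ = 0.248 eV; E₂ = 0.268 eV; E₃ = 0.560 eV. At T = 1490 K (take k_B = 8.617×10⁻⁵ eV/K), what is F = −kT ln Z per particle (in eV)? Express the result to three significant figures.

k_BT = 8.617×10⁻⁵ × 1490 K = 0.12839 eV.
Eᵢ/kT = 0, 1.9316, 2.0874, 4.3617.
Z = Σ e^(−Eᵢ/kT) = e^(−0) + e^(−1.9316) + e^(−2.0874) + e^(−4.3617) = 1.0000 + 0.14492 + 0.12401 + 0.012757 = 1.2817.
F = −kT ln Z = −0.12839 × ln(1.2817) = −0.12839 × 0.24819 = -0.0319 eV.

-0.0319 eV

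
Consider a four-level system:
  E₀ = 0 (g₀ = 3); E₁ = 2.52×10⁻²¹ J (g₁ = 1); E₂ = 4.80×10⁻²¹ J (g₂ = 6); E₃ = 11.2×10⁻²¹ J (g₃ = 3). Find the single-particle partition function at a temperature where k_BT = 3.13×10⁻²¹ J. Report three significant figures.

Eᵢ/kT = 0, 0.80511, 1.5335, 3.5783.
Z = Σ gᵢe^(−Eᵢ/kT) = 3·e^(−0) + 1·e^(−0.80511) + 6·e^(−1.5335) + 3·e^(−3.5783) = 3.0000 + 0.44704 + 1.2947 + 0.083769 = 4.8255.

Z = 4.83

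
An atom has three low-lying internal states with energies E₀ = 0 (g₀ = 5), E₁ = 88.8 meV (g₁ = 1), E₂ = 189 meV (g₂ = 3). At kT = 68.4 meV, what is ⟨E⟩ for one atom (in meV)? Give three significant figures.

11.0 meV

Eᵢ/kT = 0, 1.2982, 2.7632.
Z = Σ gᵢe^(−Eᵢ/kT) = 5·e^(−0) + 1·e^(−1.2982) + 3·e^(−2.7632) = 5.0000 + 0.27302 + 0.18927 = 5.4623.
⟨E⟩ = Σ Eᵢ gᵢe^(−Eᵢ/kT) / Z = (0·5.0000 + 88.8·0.27302 + 189·0.18927) / 5.4623 = 11.0 meV.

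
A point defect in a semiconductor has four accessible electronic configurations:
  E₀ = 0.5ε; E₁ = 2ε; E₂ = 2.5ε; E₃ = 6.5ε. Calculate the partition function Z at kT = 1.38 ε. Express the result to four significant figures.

Eᵢ/kT = 0.362319, 1.44928, 1.81159, 4.71014.
Z = Σ e^(−Eᵢ/kT) = e^(−0.362319) + e^(−1.44928) + e^(−1.81159) + e^(−4.71014) = 0.696060 + 0.234739 + 0.163394 + 0.00900352 = 1.10320.

Z = 1.103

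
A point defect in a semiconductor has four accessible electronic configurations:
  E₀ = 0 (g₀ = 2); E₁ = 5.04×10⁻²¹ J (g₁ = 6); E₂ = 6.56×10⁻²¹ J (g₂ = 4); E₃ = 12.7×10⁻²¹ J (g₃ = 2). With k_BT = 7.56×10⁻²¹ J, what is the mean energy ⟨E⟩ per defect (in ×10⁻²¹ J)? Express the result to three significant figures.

4.39 ×10⁻²¹ J

Eᵢ/kT = 0, 0.66667, 0.86772, 1.6799.
Z = Σ gᵢe^(−Eᵢ/kT) = 2·e^(−0) + 6·e^(−0.66667) + 4·e^(−0.86772) + 2·e^(−1.6799) = 2.0000 + 3.0805 + 1.6796 + 0.37279 = 7.1329.
⟨E⟩ = Σ Eᵢ gᵢe^(−Eᵢ/kT) / Z = (0·2.0000 + 5.04·3.0805 + 6.56·1.6796 + 12.7·0.37279) / 7.1329 = 4.39 ×10⁻²¹ J.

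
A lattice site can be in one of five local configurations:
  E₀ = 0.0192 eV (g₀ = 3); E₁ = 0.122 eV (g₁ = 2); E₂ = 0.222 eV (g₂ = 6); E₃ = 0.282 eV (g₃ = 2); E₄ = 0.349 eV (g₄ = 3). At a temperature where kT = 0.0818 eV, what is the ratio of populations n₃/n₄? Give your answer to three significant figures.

n₃/n₄ = (g₃/g₄) exp[−(E₃−E₄)/kT] = (2/3) × exp(−(-0.067 eV)/(0.0818 eV)) = (2/3) × exp(0.81907) = 1.51.

1.51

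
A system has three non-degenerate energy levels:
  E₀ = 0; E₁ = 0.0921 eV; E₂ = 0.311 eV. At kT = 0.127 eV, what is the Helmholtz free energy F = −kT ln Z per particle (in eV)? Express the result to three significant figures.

Eᵢ/kT = 0, 0.72520, 2.4488.
Z = Σ e^(−Eᵢ/kT) = e^(−0) + e^(−0.72520) + e^(−2.4488) = 1.0000 + 0.48423 + 0.086397 = 1.5706.
F = −kT ln Z = −0.127 × ln(1.5706) = −0.127 × 0.45146 = -0.0573 eV.

-0.0573 eV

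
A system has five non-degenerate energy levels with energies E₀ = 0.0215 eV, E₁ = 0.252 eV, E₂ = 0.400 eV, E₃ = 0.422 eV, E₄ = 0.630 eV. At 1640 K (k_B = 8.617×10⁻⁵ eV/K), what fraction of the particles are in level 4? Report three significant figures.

0.0101

k_BT = 8.617×10⁻⁵ × 1640 K = 0.14132 eV.
Eᵢ/kT = 0.15214, 1.7832, 2.8305, 2.9861, 4.4580.
Z = Σ e^(−Eᵢ/kT) = e^(−0.15214) + e^(−1.7832) + e^(−2.8305) + e^(−2.9861) + e^(−4.4580) = 0.85887 + 0.16810 + 0.058983 + 0.050484 + 0.011586 = 1.1480.
P₄ = e^(−E₄/kT) / Z = 0.011586/1.1480 = 0.0101.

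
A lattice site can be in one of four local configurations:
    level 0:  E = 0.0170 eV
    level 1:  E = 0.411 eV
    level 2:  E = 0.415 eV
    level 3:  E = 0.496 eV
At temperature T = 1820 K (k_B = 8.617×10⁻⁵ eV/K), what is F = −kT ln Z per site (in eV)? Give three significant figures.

k_BT = 8.617×10⁻⁵ × 1820 K = 0.15683 eV.
Eᵢ/kT = 0.10840, 2.6207, 2.6462, 3.1627.
Z = Σ e^(−Eᵢ/kT) = e^(−0.10840) + e^(−2.6207) + e^(−2.6462) + e^(−3.1627) = 0.89727 + 0.072752 + 0.070920 + 0.042311 = 1.0833.
F = −kT ln Z = −0.15683 × ln(1.0833) = −0.15683 × 0.080012 = -0.0125 eV.

-0.0125 eV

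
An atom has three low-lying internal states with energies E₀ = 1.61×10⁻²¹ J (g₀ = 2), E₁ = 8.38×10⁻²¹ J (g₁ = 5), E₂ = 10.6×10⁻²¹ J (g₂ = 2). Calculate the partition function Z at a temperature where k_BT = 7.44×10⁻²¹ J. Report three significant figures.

Eᵢ/kT = 0.21640, 1.1263, 1.4247.
Z = Σ gᵢe^(−Eᵢ/kT) = 2·e^(−0.21640) + 5·e^(−1.1263) + 2·e^(−1.4247) = 1.6108 + 1.6212 + 0.48116 = 3.7132.

Z = 3.71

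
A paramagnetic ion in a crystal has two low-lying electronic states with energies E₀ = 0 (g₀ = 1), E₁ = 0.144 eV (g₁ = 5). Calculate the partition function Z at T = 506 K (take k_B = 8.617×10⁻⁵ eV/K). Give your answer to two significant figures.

k_BT = 8.617×10⁻⁵ × 506 K = 0.04360 eV.
Eᵢ/kT = 0, 3.303.
Z = Σ gᵢe^(−Eᵢ/kT) = 1·e^(−0) + 5·e^(−3.303) = 1.000 + 0.1839 = 1.184.

Z = 1.2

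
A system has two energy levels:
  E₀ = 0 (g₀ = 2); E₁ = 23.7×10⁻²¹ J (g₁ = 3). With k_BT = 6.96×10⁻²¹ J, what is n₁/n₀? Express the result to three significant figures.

n₁/n₀ = (g₁/g₀) exp[−(E₁−E₀)/kT] = (3/2) × exp(−(23.7 ×10⁻²¹ J)/(6.96 ×10⁻²¹ J)) = (3/2) × exp(-3.4052) = 0.0498.

0.0498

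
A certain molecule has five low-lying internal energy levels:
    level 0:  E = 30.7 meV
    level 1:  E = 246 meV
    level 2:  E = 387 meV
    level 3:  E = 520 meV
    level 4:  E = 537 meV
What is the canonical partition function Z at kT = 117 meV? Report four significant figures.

Eᵢ/kT = 0.262393, 2.10256, 3.30769, 4.44444, 4.58974.
Z = Σ e^(−Eᵢ/kT) = e^(−0.262393) + e^(−2.10256) + e^(−3.30769) + e^(−4.44444) + e^(−4.58974) = 0.769209 + 0.122143 + 0.0366006 + 0.0117437 + 0.0101555 = 0.949852.

Z = 0.9499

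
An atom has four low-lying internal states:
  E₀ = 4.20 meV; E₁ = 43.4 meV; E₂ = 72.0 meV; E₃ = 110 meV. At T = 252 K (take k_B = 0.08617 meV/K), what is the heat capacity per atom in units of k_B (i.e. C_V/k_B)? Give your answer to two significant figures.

0.79

k_BT = 0.08617 × 252 K = 21.71 meV.
Eᵢ/kT = 0.1935, 1.999, 3.316, 5.067.
Z = Σ e^(−Eᵢ/kT) = e^(−0.1935) + e^(−1.999) + e^(−3.316) + e^(−5.067) = 0.8241 + 0.1355 + 0.03630 + 0.006301 = 1.002.
⟨E⟩ = 12.62 meV, ⟨E²⟩ = 533.1 meV².
C_V/k_B = (⟨E²⟩ − ⟨E⟩²)/(kT)² = (533.1 − 159.3)/471.3 = 0.79.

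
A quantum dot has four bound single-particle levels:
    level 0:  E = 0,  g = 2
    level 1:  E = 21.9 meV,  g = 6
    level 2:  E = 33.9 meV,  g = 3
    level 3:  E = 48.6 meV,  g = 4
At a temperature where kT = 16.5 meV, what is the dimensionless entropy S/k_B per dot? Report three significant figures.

Eᵢ/kT = 0, 1.3273, 2.0545, 2.9455.
Z = Σ gᵢe^(−Eᵢ/kT) = 2·e^(−0) + 6·e^(−1.3273) + 3·e^(−2.0545) + 4·e^(−2.9455) = 2.0000 + 1.5912 + 0.38447 + 0.21030 = 4.1860.
⟨E⟩ = Σ EᵢPᵢ = 13.880 meV.
S/k_B = ln Z + ⟨E⟩/kT = ln(4.1860) + 13.880/16.5 = 1.4317 + 0.84121 = 2.27.

2.27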